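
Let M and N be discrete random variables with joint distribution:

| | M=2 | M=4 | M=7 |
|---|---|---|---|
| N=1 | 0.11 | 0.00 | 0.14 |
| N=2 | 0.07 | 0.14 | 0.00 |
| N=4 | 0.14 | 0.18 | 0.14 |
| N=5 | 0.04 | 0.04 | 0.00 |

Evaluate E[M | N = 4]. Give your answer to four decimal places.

P(N = 4) = 0.46.
Σ M·P over the event = 2·(0.14) + 4·(0.18) + 7·(0.14) = 1.98.
E[M | N = 4] = (1.98) / (0.46) = 4.3043.

4.3043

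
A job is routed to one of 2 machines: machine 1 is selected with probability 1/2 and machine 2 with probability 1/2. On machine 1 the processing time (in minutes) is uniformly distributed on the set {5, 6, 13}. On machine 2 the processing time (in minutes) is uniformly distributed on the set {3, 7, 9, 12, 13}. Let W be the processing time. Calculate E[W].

E[W | machine 1] = (5+6+13)/3 = 8.
E[W | machine 2] = (3+7+9+12+13)/5 = 44/5.
By the law of total expectation,
E[W] = (1/2)·(8) + (1/2)·(44/5) = 42/5.

42/5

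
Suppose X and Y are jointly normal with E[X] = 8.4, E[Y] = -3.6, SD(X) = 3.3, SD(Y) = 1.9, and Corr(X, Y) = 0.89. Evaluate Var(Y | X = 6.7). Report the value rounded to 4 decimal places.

The conditional variance in a bivariate normal is σ_Y²(1 − ρ²), independent of x.
Var(Y | X=6.7) = (1.9)²·(1 − (0.89)²) = 3.61·0.2079 = 0.7505.

0.7505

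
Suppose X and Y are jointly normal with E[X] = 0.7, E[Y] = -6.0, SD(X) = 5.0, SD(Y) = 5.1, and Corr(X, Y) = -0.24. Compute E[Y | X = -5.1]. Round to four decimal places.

For a bivariate normal, E[Y | X=x] = μ_Y + ρ·(σ_Y/σ_X)·(x − μ_X).
E[Y | X=-5.1] = -6.0 + (-0.24)·(5.1/5.0)·(-5.1 − (0.7)) = -6.0 + (-0.2448)·(-5.8) = -4.5802.

-4.5802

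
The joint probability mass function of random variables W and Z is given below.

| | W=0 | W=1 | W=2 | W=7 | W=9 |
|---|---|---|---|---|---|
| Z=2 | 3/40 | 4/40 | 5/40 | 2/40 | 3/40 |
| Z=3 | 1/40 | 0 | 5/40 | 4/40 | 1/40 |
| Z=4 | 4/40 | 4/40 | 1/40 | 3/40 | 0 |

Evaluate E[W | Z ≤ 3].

P(Z ≤ 3) = 7/10.
Summing W·P(W=x,Z=y) over the conditioning event gives 51/20.
E[W | Z ≤ 3] = (51/20) / (7/10) = 51/14.

51/14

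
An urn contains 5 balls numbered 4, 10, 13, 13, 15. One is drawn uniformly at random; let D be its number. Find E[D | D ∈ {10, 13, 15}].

51/4

P(D ∈ {10, 13, 15}) = 4/5.
Σ over the event: 10·1/5 + 13·2/5 + 15·1/5 = 51/5.
E[D | D ∈ {10, 13, 15}] = (51/5) / (4/5) = 51/4.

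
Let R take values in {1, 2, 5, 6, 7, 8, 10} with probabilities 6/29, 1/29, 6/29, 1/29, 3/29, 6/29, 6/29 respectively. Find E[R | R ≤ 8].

113/23

P(R ≤ 8) = 23/29.
Σ over the event: 1·6/29 + 2·1/29 + 5·6/29 + 6·1/29 + 7·3/29 + 8·6/29 = 113/29.
E[R | R ≤ 8] = (113/29) / (23/29) = 113/23.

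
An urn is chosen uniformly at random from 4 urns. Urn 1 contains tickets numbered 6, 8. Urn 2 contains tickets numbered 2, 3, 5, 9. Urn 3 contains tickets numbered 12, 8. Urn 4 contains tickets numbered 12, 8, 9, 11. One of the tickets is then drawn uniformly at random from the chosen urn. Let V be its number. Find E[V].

E[V | urn 1] = (6+8)/2 = 7.
E[V | urn 2] = (2+3+5+9)/4 = 19/4.
E[V | urn 3] = (12+8)/2 = 10.
E[V | urn 4] = (12+8+9+11)/4 = 10.
By the law of total expectation,
E[V] = (1/4)·(7) + (1/4)·(19/4) + (1/4)·(10) + (1/4)·(10) = 127/16.

127/16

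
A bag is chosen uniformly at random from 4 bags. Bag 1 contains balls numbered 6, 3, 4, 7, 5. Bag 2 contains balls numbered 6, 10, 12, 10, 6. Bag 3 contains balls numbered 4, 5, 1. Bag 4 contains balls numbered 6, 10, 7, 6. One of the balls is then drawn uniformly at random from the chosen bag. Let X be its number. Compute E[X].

E[X | bag 1] = (6+3+4+7+5)/5 = 5.
E[X | bag 2] = (6+10+12+10+6)/5 = 44/5.
E[X | bag 3] = (4+5+1)/3 = 10/3.
E[X | bag 4] = (6+10+7+6)/4 = 29/4.
E[X] = (1/4)·(5) + (1/4)·(44/5) + (1/4)·(10/3) + (1/4)·(29/4) = 1463/240.

1463/240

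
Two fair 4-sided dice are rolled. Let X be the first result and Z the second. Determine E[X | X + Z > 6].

Outcomes with X + Z > 6: (3,4), (4,3), (4,4), each with probability 1/16.
E[X | X + Z > 6] = (3 + 4 + 4) / 3 = 11/3.

11/3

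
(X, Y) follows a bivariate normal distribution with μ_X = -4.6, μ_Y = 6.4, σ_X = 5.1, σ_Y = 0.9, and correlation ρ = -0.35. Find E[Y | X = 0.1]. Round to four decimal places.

6.1097

E[Y | X=x] = μ_Y + ρ(σ_Y/σ_X)(x − μ_X) for jointly normal variables.
E[Y | X=0.1] = 6.4 + (-0.35)·(0.9/5.1)·(0.1 − (-4.6)) = 6.4 + (-0.061765)·(4.7) = 6.1097.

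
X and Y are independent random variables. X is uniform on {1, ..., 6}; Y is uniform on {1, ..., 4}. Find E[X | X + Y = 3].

3/2

Outcomes with X + Y = 3: (1,2), (2,1), each with probability 1/24.
E[X | X + Y = 3] = (1 + 2) / 2 = 3/2.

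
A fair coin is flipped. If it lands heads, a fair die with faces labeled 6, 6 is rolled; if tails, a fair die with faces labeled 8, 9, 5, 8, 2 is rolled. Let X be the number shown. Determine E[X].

E[X | heads] = (6+6)/2 = 6.
E[X | tails] = (8+9+5+8+2)/5 = 32/5.
By the law of total expectation,
E[X] = (1/2)·(6) + (1/2)·(32/5) = 31/5.

31/5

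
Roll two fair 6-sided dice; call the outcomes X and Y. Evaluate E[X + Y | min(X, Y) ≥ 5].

Outcomes with min(X, Y) ≥ 5: (5,5), (5,6), (6,5), (6,6), each with probability 1/36.
E[X + Y | min(X, Y) ≥ 5] = (10 + 11 + 11 + 12) / 4 = 11.

11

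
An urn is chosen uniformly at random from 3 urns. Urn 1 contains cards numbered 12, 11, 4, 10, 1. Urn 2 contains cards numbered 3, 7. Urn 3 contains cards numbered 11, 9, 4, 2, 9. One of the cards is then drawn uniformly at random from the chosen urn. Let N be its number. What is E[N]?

98/15

E[N | urn 1] = (12+11+4+10+1)/5 = 38/5.
E[N | urn 2] = (3+7)/2 = 5.
E[N | urn 3] = (11+9+4+2+9)/5 = 7.
By the law of total expectation,
E[N] = (1/3)·(38/5) + (1/3)·(5) + (1/3)·(7) = 98/15.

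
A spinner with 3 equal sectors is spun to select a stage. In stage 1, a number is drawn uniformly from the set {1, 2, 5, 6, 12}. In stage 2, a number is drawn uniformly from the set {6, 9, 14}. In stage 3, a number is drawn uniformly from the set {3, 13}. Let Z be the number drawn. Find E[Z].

343/45

E[Z | stage 1] = (1+2+5+6+12)/5 = 26/5.
E[Z | stage 2] = (6+9+14)/3 = 29/3.
E[Z | stage 3] = (3+13)/2 = 8.
By the law of total expectation,
E[Z] = (1/3)·(26/5) + (1/3)·(29/3) + (1/3)·(8) = 343/45.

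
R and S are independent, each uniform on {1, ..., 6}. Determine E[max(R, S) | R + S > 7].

83/15

P(R + S > 7) = 5/12.
Summing max(R,S)·P(x,y) over outcomes with R + S > 7 gives 83/36.
E[max(R, S) | R + S > 7] = (83/36) / (5/12) = 83/15.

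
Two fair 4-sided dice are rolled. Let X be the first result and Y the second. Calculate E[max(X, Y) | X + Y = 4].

8/3

Outcomes with X + Y = 4: (1,3), (2,2), (3,1), each with probability 1/16.
E[max(X, Y) | X + Y = 4] = (3 + 2 + 3) / 3 = 8/3.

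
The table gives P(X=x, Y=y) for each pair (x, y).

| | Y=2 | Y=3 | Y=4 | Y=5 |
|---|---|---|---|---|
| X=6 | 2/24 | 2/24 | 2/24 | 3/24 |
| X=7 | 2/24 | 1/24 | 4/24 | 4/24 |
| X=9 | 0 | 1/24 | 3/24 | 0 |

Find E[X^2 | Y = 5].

P(Y = 5) = 7/24.
Summing X^2·P(X=x,Y=y) over the conditioning event gives 38/3.
E[X^2 | Y = 5] = (38/3) / (7/24) = 304/7.

304/7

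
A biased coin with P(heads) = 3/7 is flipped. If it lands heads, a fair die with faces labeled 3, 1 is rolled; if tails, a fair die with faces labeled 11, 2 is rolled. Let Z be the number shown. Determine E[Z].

E[Z | heads] = (3+1)/2 = 2.
E[Z | tails] = (11+2)/2 = 13/2.
E[Z] = (3/7)·(2) + (4/7)·(13/2) = 32/7.

32/7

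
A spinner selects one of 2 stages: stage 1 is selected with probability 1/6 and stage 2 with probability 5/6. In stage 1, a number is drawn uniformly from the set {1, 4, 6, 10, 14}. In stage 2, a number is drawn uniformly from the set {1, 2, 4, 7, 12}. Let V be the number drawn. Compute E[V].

E[V | stage 1] = (1+4+6+10+14)/5 = 7.
E[V | stage 2] = (1+2+4+7+12)/5 = 26/5.
By the law of total expectation,
E[V] = (1/6)·(7) + (5/6)·(26/5) = 11/2.

11/2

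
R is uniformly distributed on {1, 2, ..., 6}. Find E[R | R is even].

Given R is even, R is equally likely to be any of {2, 4, 6}.
E[R | R is even] = (2 + 4 + 6) / 3 = 4.

4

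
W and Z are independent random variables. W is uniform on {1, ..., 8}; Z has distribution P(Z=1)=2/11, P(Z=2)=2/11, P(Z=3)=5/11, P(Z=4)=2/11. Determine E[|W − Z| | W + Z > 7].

P(W + Z > 7) = 5/11.
Summing |W−Z|·P(x,y) over outcomes with W + Z > 7 gives 73/44.
E[|W − Z| | W + Z > 7] = (73/44) / (5/11) = 73/20.

73/20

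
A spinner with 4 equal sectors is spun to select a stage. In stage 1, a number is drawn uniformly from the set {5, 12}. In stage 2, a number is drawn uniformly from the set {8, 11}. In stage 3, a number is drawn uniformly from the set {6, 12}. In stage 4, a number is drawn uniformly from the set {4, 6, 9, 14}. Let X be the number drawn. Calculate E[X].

141/16

E[X | stage 1] = (5+12)/2 = 17/2.
E[X | stage 2] = (8+11)/2 = 19/2.
E[X | stage 3] = (6+12)/2 = 9.
E[X | stage 4] = (4+6+9+14)/4 = 33/4.
By the law of total expectation,
E[X] = (1/4)·(17/2) + (1/4)·(19/2) + (1/4)·(9) + (1/4)·(33/4) = 141/16.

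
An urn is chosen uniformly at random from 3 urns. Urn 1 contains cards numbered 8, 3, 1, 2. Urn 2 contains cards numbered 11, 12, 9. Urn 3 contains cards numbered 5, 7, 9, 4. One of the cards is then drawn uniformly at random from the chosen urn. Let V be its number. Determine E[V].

245/36

E[V | urn 1] = (8+3+1+2)/4 = 7/2.
E[V | urn 2] = (11+12+9)/3 = 32/3.
E[V | urn 3] = (5+7+9+4)/4 = 25/4.
E[V] = (1/3)·(7/2) + (1/3)·(32/3) + (1/3)·(25/4) = 245/36.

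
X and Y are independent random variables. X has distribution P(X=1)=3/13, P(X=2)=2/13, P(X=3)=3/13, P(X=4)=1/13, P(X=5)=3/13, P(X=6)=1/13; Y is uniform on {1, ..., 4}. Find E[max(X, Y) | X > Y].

118/27

P(X > Y) = 27/52.
Summing max(X,Y)·P(x,y) over outcomes with X > Y gives 59/26.
E[max(X, Y) | X > Y] = (59/26) / (27/52) = 118/27.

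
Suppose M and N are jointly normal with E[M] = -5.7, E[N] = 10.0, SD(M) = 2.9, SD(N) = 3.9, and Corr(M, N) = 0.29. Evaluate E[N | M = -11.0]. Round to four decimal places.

7.9330

The regression of N on M has slope ρ·σ_N/σ_M and passes through (μ_M, μ_N).
E[N | M=-11.0] = 10.0 + (0.29)·(3.9/2.9)·(-11.0 − (-5.7)) = 10.0 + (0.39)·(-5.3) = 7.9330.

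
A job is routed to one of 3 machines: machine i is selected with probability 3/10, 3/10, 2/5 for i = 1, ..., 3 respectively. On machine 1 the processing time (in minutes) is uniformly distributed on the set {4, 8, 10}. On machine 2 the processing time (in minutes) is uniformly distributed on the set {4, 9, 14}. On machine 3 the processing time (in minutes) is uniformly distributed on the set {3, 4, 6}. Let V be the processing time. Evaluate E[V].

E[V | machine 1] = (4+8+10)/3 = 22/3.
E[V | machine 2] = (4+9+14)/3 = 9.
E[V | machine 3] = (3+4+6)/3 = 13/3.
By the law of total expectation,
E[V] = (3/10)·(22/3) + (3/10)·(9) + (2/5)·(13/3) = 199/30.

199/30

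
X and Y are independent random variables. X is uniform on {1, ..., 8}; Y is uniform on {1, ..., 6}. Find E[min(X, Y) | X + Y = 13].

Outcomes with X + Y = 13: (7,6), (8,5), each with probability 1/48.
E[min(X, Y) | X + Y = 13] = (6 + 5) / 2 = 11/2.

11/2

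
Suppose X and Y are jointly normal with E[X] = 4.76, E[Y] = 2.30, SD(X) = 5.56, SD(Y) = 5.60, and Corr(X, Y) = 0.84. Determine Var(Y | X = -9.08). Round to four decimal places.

9.2324

The conditional variance in a bivariate normal is σ_Y²(1 − ρ²), independent of x.
Var(Y | X=-9.08) = (5.60)²·(1 − (0.84)²) = 31.36·0.2944 = 9.2324.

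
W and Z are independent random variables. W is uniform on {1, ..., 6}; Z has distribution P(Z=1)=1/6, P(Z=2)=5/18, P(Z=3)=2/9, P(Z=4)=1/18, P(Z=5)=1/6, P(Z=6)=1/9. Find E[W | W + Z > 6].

P(W + Z > 6) = 14/27.
Summing W·P(x,y) over outcomes with W + Z > 6 gives 253/108.
E[W | W + Z > 6] = (253/108) / (14/27) = 253/56.

253/56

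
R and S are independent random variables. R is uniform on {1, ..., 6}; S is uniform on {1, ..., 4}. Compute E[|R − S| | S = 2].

Outcomes with S = 2: (1,2), (2,2), (3,2), (4,2), (5,2), (6,2), each with probability 1/24.
E[|R − S| | S = 2] = (1 + 0 + 1 + 2 + 3 + 4) / 6 = 11/6.

11/6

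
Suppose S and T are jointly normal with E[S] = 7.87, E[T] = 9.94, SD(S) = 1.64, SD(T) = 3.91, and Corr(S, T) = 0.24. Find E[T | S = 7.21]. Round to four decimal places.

9.5624

For a bivariate normal, E[T | S=x] = μ_T + ρ·(σ_T/σ_S)·(x − μ_S).
E[T | S=7.21] = 9.94 + (0.24)·(3.91/1.64)·(7.21 − (7.87)) = 9.94 + (0.572195)·(-0.66) = 9.5624.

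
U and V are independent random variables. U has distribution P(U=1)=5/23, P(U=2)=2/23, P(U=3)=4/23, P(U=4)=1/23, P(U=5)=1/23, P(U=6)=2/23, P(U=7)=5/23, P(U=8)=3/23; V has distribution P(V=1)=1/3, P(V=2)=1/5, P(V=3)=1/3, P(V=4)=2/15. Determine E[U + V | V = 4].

P(V = 4) = 2/15.
Summing (U+V)·P(x,y) over outcomes with V = 4 gives 386/345.
E[U + V | V = 4] = (386/345) / (2/15) = 193/23.

193/23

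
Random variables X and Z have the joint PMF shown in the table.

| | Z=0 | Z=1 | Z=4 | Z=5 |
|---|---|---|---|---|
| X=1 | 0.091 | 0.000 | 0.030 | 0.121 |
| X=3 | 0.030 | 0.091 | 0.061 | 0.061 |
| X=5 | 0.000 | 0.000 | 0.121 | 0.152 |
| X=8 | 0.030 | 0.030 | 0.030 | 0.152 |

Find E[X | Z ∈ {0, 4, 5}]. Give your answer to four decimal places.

P(Z ∈ {0, 4, 5}) = 0.879.
Summing X·P(X=x,Z=y) over the conditioning event gives 3.759.
E[X | Z ∈ {0, 4, 5}] = (3.759) / (0.879) = 4.2765.

4.2765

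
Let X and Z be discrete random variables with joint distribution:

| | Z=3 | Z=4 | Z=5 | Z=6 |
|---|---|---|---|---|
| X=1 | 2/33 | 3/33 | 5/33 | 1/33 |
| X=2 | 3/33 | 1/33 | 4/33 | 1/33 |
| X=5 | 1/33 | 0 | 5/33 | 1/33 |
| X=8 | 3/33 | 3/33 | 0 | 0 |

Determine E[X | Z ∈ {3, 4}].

33/8

P(Z ∈ {3, 4}) = 16/33.
Summing X·P(X=x,Z=y) over the conditioning event gives 2.
E[X | Z ∈ {3, 4}] = (2) / (16/33) = 33/8.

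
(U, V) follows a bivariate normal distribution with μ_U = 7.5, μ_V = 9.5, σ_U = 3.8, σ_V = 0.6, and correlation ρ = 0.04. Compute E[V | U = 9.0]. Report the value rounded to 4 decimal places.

E[V | U=x] = μ_V + ρ(σ_V/σ_U)(x − μ_U) for jointly normal variables.
E[V | U=9.0] = 9.5 + (0.04)·(0.6/3.8)·(9.0 − (7.5)) = 9.5 + (0.0063158)·(1.5) = 9.5095.

9.5095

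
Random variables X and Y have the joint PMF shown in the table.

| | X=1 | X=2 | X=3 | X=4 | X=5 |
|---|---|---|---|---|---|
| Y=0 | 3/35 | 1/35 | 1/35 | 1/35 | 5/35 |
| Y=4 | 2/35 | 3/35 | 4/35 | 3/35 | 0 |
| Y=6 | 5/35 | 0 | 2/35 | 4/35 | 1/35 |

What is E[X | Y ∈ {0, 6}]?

P(Y ∈ {0, 6}) = 23/35.
Summing X·P(X=x,Y=y) over the conditioning event gives 69/35.
E[X | Y ∈ {0, 6}] = (69/35) / (23/35) = 3.

3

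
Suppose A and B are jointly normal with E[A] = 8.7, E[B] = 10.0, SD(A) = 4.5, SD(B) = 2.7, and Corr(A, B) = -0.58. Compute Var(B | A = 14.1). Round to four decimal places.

For a bivariate normal, Var(B | A=x) = σ_B²(1 − ρ²).
Var(B | A=14.1) = (2.7)²·(1 − (-0.58)²) = 7.29·0.6636 = 4.8376.

4.8376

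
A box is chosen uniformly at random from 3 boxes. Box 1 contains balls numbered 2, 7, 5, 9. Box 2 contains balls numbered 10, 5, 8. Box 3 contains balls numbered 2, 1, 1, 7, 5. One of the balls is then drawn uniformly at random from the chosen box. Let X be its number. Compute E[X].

997/180

E[X | box 1] = (2+7+5+9)/4 = 23/4.
E[X | box 2] = (10+5+8)/3 = 23/3.
E[X | box 3] = (2+1+1+7+5)/5 = 16/5.
By the law of total expectation,
E[X] = (1/3)·(23/4) + (1/3)·(23/3) + (1/3)·(16/5) = 997/180.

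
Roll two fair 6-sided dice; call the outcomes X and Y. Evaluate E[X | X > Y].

P(X > Y) = 5/12.
Summing X·P(x,y) over outcomes with X > Y gives 35/18.
E[X | X > Y] = (35/18) / (5/12) = 14/3.

14/3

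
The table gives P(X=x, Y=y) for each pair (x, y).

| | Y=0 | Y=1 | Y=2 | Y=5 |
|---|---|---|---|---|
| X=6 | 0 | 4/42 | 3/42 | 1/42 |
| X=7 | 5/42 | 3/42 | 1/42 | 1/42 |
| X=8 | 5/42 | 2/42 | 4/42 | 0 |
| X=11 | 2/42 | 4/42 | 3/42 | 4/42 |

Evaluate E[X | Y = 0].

P(Y = 0) = 2/7.
Σ X·P over the event = 7·(5/42) + 8·(5/42) + 11·(2/42) = 97/42.
E[X | Y = 0] = (97/42) / (2/7) = 97/12.

97/12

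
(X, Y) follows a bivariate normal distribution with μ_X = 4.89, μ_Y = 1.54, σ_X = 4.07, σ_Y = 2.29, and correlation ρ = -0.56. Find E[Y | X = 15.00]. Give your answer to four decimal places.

The regression of Y on X has slope ρ·σ_Y/σ_X and passes through (μ_X, μ_Y).
E[Y | X=15.00] = 1.54 + (-0.56)·(2.29/4.07)·(15.00 − (4.89)) = 1.54 + (-0.315086)·(10.11) = -1.6455.

-1.6455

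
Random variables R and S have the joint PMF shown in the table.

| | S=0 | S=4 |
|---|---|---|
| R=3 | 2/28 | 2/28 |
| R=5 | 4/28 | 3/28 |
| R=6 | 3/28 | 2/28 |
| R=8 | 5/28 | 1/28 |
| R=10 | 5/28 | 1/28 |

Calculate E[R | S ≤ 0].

134/19

P(S ≤ 0) = 19/28.
Summing R·P(R=x,S=y) over the conditioning event gives 67/14.
E[R | S ≤ 0] = (67/14) / (19/28) = 134/19.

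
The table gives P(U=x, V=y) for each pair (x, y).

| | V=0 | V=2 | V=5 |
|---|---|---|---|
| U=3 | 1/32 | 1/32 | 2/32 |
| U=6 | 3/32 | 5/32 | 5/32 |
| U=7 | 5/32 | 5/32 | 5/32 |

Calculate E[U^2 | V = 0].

P(V = 0) = 9/32.
Σ U^2·P over the event = 9·(1/32) + 36·(3/32) + 49·(5/32) = 181/16.
E[U^2 | V = 0] = (181/16) / (9/32) = 362/9.

362/9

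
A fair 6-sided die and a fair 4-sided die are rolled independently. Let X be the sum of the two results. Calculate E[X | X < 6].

4

P(X < 6) = 5/12.
Σ over the event: 2·1/24 + 3·1/12 + 4·1/8 + 5·1/6 = 5/3.
E[X | X < 6] = (5/3) / (5/12) = 4.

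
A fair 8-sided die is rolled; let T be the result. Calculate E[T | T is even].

Given T is even, T is equally likely to be any of {2, 4, 6, 8}.
E[T | T is even] = (2 + 4 + 6 + 8) / 4 = 5.

5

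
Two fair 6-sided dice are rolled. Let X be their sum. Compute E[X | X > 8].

10

P(X > 8) = 5/18.
Σ over the event: 9·1/9 + 10·1/12 + 11·1/18 + 12·1/36 = 25/9.
E[X | X > 8] = (25/9) / (5/18) = 10.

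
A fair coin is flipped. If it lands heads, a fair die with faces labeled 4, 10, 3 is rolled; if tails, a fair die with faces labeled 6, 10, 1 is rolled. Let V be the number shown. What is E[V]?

E[V | heads] = (4+10+3)/3 = 17/3.
E[V | tails] = (6+10+1)/3 = 17/3.
By the law of total expectation,
E[V] = (1/2)·(17/3) + (1/2)·(17/3) = 17/3.

17/3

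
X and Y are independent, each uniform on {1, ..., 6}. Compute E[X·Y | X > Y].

35/3

P(X > Y) = 5/12.
Summing XY·P(x,y) over outcomes with X > Y gives 175/36.
E[X·Y | X > Y] = (175/36) / (5/12) = 35/3.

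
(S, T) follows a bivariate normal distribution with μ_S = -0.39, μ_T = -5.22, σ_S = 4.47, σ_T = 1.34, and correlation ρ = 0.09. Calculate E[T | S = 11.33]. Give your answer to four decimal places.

E[T | S=x] = μ_T + ρ(σ_T/σ_S)(x − μ_S) for jointly normal variables.
E[T | S=11.33] = -5.22 + (0.09)·(1.34/4.47)·(11.33 − (-0.39)) = -5.22 + (0.02698)·(11.72) = -4.9038.

-4.9038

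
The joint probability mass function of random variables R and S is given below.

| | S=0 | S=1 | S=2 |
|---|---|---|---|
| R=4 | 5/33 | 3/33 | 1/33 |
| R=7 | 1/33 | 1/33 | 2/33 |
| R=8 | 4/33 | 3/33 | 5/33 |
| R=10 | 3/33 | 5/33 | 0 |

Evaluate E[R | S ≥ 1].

151/20

P(S ≥ 1) = 20/33.
Σ R·P over the event = 4·(3/33) + 4·(1/33) + 7·(1/33) + 7·(2/33) + 8·(3/33) + 8·(5/33) + 10·(5/33) = 151/33.
E[R | S ≥ 1] = (151/33) / (20/33) = 151/20.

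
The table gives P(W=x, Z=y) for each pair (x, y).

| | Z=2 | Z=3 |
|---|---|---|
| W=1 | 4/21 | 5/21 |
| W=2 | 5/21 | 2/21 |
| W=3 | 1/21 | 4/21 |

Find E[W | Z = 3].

21/11

P(Z = 3) = 11/21.
Σ W·P over the event = 1·(5/21) + 2·(2/21) + 3·(4/21) = 1.
E[W | Z = 3] = (1) / (11/21) = 21/11.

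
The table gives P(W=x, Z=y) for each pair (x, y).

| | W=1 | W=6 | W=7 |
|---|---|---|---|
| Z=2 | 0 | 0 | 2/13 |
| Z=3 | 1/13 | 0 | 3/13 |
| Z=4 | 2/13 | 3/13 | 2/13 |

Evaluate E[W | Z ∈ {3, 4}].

P(Z ∈ {3, 4}) = 11/13.
Σ W·P over the event = 1·(1/13) + 1·(2/13) + 6·(3/13) + 7·(3/13) + 7·(2/13) = 56/13.
E[W | Z ∈ {3, 4}] = (56/13) / (11/13) = 56/11.

56/11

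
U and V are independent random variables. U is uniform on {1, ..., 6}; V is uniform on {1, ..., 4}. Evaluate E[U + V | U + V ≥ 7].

8

Outcomes with U + V ≥ 7: (3,4), (4,3), (4,4), (5,2), (5,3), (5,4), (6,1), (6,2), (6,3), (6,4), each with probability 1/24.
E[U + V | U + V ≥ 7] = (7 + 7 + 8 + 7 + 8 + 9 + 7 + 8 + 9 + 10) / 10 = 8.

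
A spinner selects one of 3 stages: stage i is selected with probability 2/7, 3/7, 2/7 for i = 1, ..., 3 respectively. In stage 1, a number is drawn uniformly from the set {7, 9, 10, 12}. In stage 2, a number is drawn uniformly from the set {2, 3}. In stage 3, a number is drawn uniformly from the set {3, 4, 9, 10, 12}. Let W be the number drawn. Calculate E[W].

E[W | stage 1] = (7+9+10+12)/4 = 19/2.
E[W | stage 2] = (2+3)/2 = 5/2.
E[W | stage 3] = (3+4+9+10+12)/5 = 38/5.
By the law of total expectation,
E[W] = (2/7)·(19/2) + (3/7)·(5/2) + (2/7)·(38/5) = 417/70.

417/70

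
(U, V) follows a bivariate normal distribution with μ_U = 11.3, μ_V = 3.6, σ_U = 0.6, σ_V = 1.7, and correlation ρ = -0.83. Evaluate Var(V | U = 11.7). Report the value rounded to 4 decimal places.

For a bivariate normal, Var(V | U=x) = σ_V²(1 − ρ²).
Var(V | U=11.7) = (1.7)²·(1 − (-0.83)²) = 2.89·0.3111 = 0.8991.

0.8991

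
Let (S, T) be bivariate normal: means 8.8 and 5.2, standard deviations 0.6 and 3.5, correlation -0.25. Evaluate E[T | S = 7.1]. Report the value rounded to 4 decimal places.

The regression of T on S has slope ρ·σ_T/σ_S and passes through (μ_S, μ_T).
E[T | S=7.1] = 5.2 + (-0.25)·(3.5/0.6)·(7.1 − (8.8)) = 5.2 + (-1.45833)·(-1.7) = 7.6792.

7.6792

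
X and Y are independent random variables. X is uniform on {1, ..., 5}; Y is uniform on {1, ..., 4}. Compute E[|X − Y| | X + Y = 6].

Outcomes with X + Y = 6: (2,4), (3,3), (4,2), (5,1), each with probability 1/20.
E[|X − Y| | X + Y = 6] = (2 + 0 + 2 + 4) / 4 = 2.

2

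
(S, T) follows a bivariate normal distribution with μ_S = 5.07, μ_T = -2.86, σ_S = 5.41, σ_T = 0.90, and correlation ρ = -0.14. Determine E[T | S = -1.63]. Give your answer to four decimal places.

-2.7040

E[T | S=x] = μ_T + ρ(σ_T/σ_S)(x − μ_S) for jointly normal variables.
E[T | S=-1.63] = -2.86 + (-0.14)·(0.90/5.41)·(-1.63 − (5.07)) = -2.86 + (-0.02329)·(-6.7) = -2.7040.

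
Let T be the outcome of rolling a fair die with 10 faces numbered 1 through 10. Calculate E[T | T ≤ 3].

2

Given T ≤ 3, T is equally likely to be any of {1, 2, 3}.
E[T | T ≤ 3] = (1 + 2 + 3) / 3 = 2.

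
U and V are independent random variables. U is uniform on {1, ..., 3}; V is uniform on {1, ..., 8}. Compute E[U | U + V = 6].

P(U + V = 6) = 1/8.
Summing U·P(x,y) over outcomes with U + V = 6 gives 1/4.
E[U | U + V = 6] = (1/4) / (1/8) = 2.

2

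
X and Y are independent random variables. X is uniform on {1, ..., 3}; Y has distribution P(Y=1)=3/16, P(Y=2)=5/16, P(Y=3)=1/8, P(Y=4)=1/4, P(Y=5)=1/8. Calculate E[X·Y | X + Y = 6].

P(X + Y = 6) = 1/6.
Summing XY·P(x,y) over outcomes with X + Y = 6 gives 5/4.
E[X·Y | X + Y = 6] = (5/4) / (1/6) = 15/2.

15/2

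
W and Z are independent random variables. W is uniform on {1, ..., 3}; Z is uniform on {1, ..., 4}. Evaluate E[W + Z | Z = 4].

P(Z = 4) = 1/4.
Summing (W+Z)·P(x,y) over outcomes with Z = 4 gives 3/2.
E[W + Z | Z = 4] = (3/2) / (1/4) = 6.

6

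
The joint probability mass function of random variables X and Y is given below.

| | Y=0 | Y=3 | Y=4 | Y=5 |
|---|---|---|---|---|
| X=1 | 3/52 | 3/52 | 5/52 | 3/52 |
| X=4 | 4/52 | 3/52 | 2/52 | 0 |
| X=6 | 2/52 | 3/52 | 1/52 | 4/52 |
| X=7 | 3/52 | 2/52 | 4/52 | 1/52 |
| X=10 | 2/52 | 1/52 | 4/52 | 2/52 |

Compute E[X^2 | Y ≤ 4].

36

P(Y ≤ 4) = 21/26.
Summing X^2·P(X=x,Y=y) over the conditioning event gives 378/13.
E[X^2 | Y ≤ 4] = (378/13) / (21/26) = 36.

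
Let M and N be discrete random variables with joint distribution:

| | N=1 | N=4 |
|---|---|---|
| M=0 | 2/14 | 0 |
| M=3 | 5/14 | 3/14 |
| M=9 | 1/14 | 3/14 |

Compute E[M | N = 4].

6

P(N = 4) = 3/7.
Σ M·P over the event = 3·(3/14) + 9·(3/14) = 18/7.
E[M | N = 4] = (18/7) / (3/7) = 6.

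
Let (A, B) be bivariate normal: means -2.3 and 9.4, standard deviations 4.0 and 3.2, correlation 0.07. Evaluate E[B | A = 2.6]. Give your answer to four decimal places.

9.6744

For a bivariate normal, E[B | A=x] = μ_B + ρ·(σ_B/σ_A)·(x − μ_A).
E[B | A=2.6] = 9.4 + (0.07)·(3.2/4.0)·(2.6 − (-2.3)) = 9.4 + (0.056)·(4.9) = 9.6744.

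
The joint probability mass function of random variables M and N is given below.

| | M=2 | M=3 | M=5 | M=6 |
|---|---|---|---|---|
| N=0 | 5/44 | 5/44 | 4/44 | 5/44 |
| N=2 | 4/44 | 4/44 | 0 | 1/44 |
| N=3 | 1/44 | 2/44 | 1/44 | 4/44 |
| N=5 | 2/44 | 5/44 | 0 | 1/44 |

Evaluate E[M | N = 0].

75/19

P(N = 0) = 19/44.
Σ M·P over the event = 2·(5/44) + 3·(5/44) + 5·(4/44) + 6·(5/44) = 75/44.
E[M | N = 0] = (75/44) / (19/44) = 75/19.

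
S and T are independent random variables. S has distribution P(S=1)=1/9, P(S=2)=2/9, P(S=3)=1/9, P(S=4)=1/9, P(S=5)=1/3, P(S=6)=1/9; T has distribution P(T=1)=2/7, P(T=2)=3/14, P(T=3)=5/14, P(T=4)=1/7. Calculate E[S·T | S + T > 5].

130/11

P(S + T > 5) = 11/18.
Summing ST·P(x,y) over outcomes with S + T > 5 gives 65/9.
E[S·T | S + T > 5] = (65/9) / (11/18) = 130/11.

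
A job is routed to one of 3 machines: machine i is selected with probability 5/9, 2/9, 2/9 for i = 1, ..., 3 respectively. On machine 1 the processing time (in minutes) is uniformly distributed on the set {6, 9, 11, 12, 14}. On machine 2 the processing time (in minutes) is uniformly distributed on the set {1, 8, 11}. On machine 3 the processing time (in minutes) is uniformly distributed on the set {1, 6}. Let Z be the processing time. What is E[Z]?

E[Z | machine 1] = (6+9+11+12+14)/5 = 52/5.
E[Z | machine 2] = (1+8+11)/3 = 20/3.
E[Z | machine 3] = (1+6)/2 = 7/2.
E[Z] = (5/9)·(52/5) + (2/9)·(20/3) + (2/9)·(7/2) = 217/27.

217/27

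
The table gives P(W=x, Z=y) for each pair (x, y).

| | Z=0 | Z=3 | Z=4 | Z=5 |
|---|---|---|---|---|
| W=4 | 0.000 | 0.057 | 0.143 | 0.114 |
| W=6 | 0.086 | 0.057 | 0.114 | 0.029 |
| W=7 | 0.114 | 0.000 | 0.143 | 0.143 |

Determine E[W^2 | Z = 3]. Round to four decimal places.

26.0000

P(Z = 3) = 0.114.
Σ W^2·P over the event = 16·(0.057) + 36·(0.057) = 2.964.
E[W^2 | Z = 3] = (2.964) / (0.114) = 26.0000.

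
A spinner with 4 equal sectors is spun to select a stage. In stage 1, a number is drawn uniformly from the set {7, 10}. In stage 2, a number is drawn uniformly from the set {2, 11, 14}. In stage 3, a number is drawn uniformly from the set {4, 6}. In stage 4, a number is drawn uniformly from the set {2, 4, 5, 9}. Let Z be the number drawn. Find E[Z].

55/8

E[Z | stage 1] = (7+10)/2 = 17/2.
E[Z | stage 2] = (2+11+14)/3 = 9.
E[Z | stage 3] = (4+6)/2 = 5.
E[Z | stage 4] = (2+4+5+9)/4 = 5.
E[Z] = (1/4)·(17/2) + (1/4)·(9) + (1/4)·(5) + (1/4)·(5) = 55/8.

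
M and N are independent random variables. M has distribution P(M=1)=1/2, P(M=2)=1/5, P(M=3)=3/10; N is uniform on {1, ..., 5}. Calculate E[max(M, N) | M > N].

P(M > N) = 4/25.
Summing max(M,N)·P(x,y) over outcomes with M > N gives 11/25.
E[max(M, N) | M > N] = (11/25) / (4/25) = 11/4.

11/4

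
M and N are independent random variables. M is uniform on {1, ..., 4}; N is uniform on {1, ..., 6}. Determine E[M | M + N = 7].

5/2

Outcomes with M + N = 7: (1,6), (2,5), (3,4), (4,3), each with probability 1/24.
E[M | M + N = 7] = (1 + 2 + 3 + 4) / 4 = 5/2.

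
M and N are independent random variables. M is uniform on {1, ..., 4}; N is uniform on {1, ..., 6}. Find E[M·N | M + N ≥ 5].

P(M + N ≥ 5) = 3/4.
Summing MN·P(x,y) over outcomes with M + N ≥ 5 gives 65/8.
E[M·N | M + N ≥ 5] = (65/8) / (3/4) = 65/6.

65/6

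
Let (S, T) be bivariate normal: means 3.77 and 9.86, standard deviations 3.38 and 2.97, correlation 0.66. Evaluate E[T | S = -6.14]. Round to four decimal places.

E[T | S=x] = μ_T + ρ(σ_T/σ_S)(x − μ_S) for jointly normal variables.
E[T | S=-6.14] = 9.86 + (0.66)·(2.97/3.38)·(-6.14 − (3.77)) = 9.86 + (0.57994)·(-9.91) = 4.1128.

4.1128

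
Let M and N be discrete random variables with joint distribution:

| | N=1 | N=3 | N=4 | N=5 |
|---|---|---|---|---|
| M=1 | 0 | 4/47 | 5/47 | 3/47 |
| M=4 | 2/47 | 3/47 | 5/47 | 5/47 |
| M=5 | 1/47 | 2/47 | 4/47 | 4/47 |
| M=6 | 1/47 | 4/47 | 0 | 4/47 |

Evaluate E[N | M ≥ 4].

132/35

P(M ≥ 4) = 35/47.
Summing N·P(M=x,N=y) over the conditioning event gives 132/47.
E[N | M ≥ 4] = (132/47) / (35/47) = 132/35.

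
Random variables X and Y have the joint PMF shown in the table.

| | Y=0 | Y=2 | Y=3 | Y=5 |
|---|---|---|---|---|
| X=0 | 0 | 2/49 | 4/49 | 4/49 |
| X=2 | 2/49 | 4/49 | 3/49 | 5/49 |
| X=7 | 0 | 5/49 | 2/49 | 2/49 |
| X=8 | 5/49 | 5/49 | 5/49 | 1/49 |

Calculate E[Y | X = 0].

18/5

P(X = 0) = 10/49.
Σ Y·P over the event = 2·(2/49) + 3·(4/49) + 5·(4/49) = 36/49.
E[Y | X = 0] = (36/49) / (10/49) = 18/5.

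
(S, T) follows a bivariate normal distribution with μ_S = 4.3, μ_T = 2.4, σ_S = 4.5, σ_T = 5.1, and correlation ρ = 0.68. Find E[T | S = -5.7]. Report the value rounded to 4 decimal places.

-5.3067

For a bivariate normal, E[T | S=x] = μ_T + ρ·(σ_T/σ_S)·(x − μ_S).
E[T | S=-5.7] = 2.4 + (0.68)·(5.1/4.5)·(-5.7 − (4.3)) = 2.4 + (0.77067)·(-10) = -5.3067.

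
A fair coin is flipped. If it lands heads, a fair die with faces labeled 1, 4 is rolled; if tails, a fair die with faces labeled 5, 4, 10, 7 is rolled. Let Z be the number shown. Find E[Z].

9/2

E[Z | heads] = (1+4)/2 = 5/2.
E[Z | tails] = (5+4+10+7)/4 = 13/2.
E[Z] = (1/2)·(5/2) + (1/2)·(13/2) = 9/2.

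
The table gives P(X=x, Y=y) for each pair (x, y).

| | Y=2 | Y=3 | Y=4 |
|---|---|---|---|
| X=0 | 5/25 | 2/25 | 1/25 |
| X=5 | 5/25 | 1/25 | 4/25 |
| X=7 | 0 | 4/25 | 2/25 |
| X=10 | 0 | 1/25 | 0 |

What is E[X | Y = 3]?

43/8

P(Y = 3) = 8/25.
Σ X·P over the event = 0·(2/25) + 5·(1/25) + 7·(4/25) + 10·(1/25) = 43/25.
E[X | Y = 3] = (43/25) / (8/25) = 43/8.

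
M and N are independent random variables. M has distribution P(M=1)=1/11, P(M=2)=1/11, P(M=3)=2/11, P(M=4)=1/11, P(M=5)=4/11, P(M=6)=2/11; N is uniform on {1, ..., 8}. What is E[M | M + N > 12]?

11/2

P(M + N > 12) = 1/11.
Summing M·P(x,y) over outcomes with M + N > 12 gives 1/2.
E[M | M + N > 12] = (1/2) / (1/11) = 11/2.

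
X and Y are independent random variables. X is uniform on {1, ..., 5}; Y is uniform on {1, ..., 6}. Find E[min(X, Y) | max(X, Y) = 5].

25/9

P(max(X, Y) = 5) = 3/10.
Summing min(X,Y)·P(x,y) over outcomes with max(X, Y) = 5 gives 5/6.
E[min(X, Y) | max(X, Y) = 5] = (5/6) / (3/10) = 25/9.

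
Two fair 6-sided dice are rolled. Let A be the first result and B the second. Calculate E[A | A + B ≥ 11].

17/3

Outcomes with A + B ≥ 11: (5,6), (6,5), (6,6), each with probability 1/36.
E[A | A + B ≥ 11] = (5 + 6 + 6) / 3 = 17/3.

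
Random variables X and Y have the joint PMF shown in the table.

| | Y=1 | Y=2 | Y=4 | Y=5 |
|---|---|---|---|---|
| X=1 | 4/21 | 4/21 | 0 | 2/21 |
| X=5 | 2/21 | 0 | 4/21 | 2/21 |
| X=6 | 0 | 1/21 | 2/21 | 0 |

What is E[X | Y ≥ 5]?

P(Y ≥ 5) = 4/21.
Σ X·P over the event = 1·(2/21) + 5·(2/21) = 4/7.
E[X | Y ≥ 5] = (4/7) / (4/21) = 3.

3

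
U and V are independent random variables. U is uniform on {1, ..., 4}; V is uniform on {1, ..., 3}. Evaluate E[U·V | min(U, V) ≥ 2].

15/2

P(min(U, V) ≥ 2) = 1/2.
Summing UV·P(x,y) over outcomes with min(U, V) ≥ 2 gives 15/4.
E[U·V | min(U, V) ≥ 2] = (15/4) / (1/2) = 15/2.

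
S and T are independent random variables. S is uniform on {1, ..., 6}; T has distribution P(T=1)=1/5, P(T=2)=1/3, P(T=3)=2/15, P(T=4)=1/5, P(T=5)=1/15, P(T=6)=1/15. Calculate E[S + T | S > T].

107/16

P(S > T) = 8/15.
Summing (S+T)·P(x,y) over outcomes with S > T gives 107/30.
E[S + T | S > T] = (107/30) / (8/15) = 107/16.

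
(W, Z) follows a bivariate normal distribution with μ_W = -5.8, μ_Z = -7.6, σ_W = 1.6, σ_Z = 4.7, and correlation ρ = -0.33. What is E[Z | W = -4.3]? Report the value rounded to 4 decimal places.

-9.0541

For a bivariate normal, E[Z | W=x] = μ_Z + ρ·(σ_Z/σ_W)·(x − μ_W).
E[Z | W=-4.3] = -7.6 + (-0.33)·(4.7/1.6)·(-4.3 − (-5.8)) = -7.6 + (-0.96937)·(1.5) = -9.0541.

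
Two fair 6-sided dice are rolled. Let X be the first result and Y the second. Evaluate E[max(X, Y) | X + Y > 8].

57/10

Outcomes with X + Y > 8: (3,6), (4,5), (4,6), (5,4), (5,5), (5,6), (6,3), (6,4), (6,5), (6,6), each with probability 1/36.
E[max(X, Y) | X + Y > 8] = (6 + 5 + 6 + 5 + 5 + 6 + 6 + 6 + 6 + 6) / 10 = 57/10.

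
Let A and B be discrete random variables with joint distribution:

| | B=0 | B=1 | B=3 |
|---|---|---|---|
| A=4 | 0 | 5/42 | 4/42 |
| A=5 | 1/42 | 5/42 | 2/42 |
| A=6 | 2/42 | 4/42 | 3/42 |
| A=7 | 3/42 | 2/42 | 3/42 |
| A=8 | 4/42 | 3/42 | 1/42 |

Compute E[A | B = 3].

73/13

P(B = 3) = 13/42.
Σ A·P over the event = 4·(4/42) + 5·(2/42) + 6·(3/42) + 7·(3/42) + 8·(1/42) = 73/42.
E[A | B = 3] = (73/42) / (13/42) = 73/13.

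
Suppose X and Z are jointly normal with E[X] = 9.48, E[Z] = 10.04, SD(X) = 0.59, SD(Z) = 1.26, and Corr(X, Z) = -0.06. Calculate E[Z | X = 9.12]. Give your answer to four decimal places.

E[Z | X=x] = μ_Z + ρ(σ_Z/σ_X)(x − μ_X) for jointly normal variables.
E[Z | X=9.12] = 10.04 + (-0.06)·(1.26/0.59)·(9.12 − (9.48)) = 10.04 + (-0.12814)·(-0.36) = 10.0861.

10.0861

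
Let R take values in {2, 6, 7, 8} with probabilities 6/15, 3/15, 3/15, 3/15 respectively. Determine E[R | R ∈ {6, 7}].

13/2

P(R ∈ {6, 7}) = 2/5.
Σ over the event: 6·1/5 + 7·1/5 = 13/5.
E[R | R ∈ {6, 7}] = (13/5) / (2/5) = 13/2.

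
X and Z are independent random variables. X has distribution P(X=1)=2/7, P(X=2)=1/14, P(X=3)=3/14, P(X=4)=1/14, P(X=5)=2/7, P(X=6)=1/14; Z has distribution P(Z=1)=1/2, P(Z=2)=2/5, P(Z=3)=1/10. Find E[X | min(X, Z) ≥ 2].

P(min(X, Z) ≥ 2) = 5/14.
Summing X·P(x,y) over outcomes with min(X, Z) ≥ 2 gives 41/28.
E[X | min(X, Z) ≥ 2] = (41/28) / (5/14) = 41/10.

41/10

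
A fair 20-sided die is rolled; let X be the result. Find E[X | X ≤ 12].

13/2

Given X ≤ 12, X is equally likely to be any of {1, 2, 3, 4, 5, 6, 7, 8, 9, 10, 11, 12}.
E[X | X ≤ 12] = (1 + 2 + 3 + 4 + 5 + 6 + 7 + 8 + 9 + 10 + 11 + 12) / 12 = 13/2.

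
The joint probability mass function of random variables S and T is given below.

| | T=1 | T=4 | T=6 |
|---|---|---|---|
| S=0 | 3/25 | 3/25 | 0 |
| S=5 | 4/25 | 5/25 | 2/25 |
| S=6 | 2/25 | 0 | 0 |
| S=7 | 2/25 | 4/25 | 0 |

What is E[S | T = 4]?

P(T = 4) = 12/25.
Σ S·P over the event = 0·(3/25) + 5·(5/25) + 7·(4/25) = 53/25.
E[S | T = 4] = (53/25) / (12/25) = 53/12.

53/12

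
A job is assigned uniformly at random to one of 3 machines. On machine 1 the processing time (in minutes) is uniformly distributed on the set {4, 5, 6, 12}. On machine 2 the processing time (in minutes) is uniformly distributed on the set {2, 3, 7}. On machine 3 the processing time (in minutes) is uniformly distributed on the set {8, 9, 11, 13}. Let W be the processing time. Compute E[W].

E[W | machine 1] = (4+5+6+12)/4 = 27/4.
E[W | machine 2] = (2+3+7)/3 = 4.
E[W | machine 3] = (8+9+11+13)/4 = 41/4.
E[W] = (1/3)·(27/4) + (1/3)·(4) + (1/3)·(41/4) = 7.

7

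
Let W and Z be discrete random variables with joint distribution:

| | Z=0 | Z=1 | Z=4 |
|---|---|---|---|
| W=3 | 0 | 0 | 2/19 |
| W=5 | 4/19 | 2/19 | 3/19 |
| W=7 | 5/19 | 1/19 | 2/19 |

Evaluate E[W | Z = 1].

17/3

P(Z = 1) = 3/19.
Σ W·P over the event = 5·(2/19) + 7·(1/19) = 17/19.
E[W | Z = 1] = (17/19) / (3/19) = 17/3.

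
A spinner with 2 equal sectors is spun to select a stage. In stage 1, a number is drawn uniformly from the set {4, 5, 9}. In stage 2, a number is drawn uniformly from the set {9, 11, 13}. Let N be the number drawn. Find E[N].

E[N | stage 1] = (4+5+9)/3 = 6.
E[N | stage 2] = (9+11+13)/3 = 11.
By the law of total expectation,
E[N] = (1/2)·(6) + (1/2)·(11) = 17/2.

17/2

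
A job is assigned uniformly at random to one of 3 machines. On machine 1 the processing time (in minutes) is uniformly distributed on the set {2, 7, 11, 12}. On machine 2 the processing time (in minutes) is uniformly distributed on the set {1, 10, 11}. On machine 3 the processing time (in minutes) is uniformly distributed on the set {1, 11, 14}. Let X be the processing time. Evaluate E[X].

8

E[X | machine 1] = (2+7+11+12)/4 = 8.
E[X | machine 2] = (1+10+11)/3 = 22/3.
E[X | machine 3] = (1+11+14)/3 = 26/3.
E[X] = (1/3)·(8) + (1/3)·(22/3) + (1/3)·(26/3) = 8.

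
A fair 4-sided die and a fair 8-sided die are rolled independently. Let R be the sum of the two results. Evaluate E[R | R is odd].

P(R is odd) = 1/2.
Σ over the event: 3·1/16 + 5·1/8 + 7·1/8 + 9·1/8 + 11·1/16 = 7/2.
E[R | R is odd] = (7/2) / (1/2) = 7.

7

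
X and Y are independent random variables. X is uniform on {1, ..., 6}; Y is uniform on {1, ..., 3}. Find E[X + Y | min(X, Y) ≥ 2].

13/2

P(min(X, Y) ≥ 2) = 5/9.
Summing (X+Y)·P(x,y) over outcomes with min(X, Y) ≥ 2 gives 65/18.
E[X + Y | min(X, Y) ≥ 2] = (65/18) / (5/9) = 13/2.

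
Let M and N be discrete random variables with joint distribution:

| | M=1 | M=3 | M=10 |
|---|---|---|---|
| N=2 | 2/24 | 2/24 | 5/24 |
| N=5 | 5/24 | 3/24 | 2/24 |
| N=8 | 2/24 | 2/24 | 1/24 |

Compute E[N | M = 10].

P(M = 10) = 1/3.
Summing N·P(M=x,N=y) over the conditioning event gives 7/6.
E[N | M = 10] = (7/6) / (1/3) = 7/2.

7/2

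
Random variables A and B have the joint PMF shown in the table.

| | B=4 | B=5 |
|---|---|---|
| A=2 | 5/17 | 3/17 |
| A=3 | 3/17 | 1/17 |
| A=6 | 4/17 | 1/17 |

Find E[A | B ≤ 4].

P(B ≤ 4) = 12/17.
Σ A·P over the event = 2·(5/17) + 3·(3/17) + 6·(4/17) = 43/17.
E[A | B ≤ 4] = (43/17) / (12/17) = 43/12.

43/12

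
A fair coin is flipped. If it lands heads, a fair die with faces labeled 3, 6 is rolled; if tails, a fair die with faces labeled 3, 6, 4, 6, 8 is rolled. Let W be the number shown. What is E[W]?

99/20

E[W | heads] = (3+6)/2 = 9/2.
E[W | tails] = (3+6+4+6+8)/5 = 27/5.
E[W] = (1/2)·(9/2) + (1/2)·(27/5) = 99/20.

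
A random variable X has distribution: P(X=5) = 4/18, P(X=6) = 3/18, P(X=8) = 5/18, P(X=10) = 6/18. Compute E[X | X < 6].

P(X < 6) = 2/9.
Σ over the event: 5·2/9 = 10/9.
E[X | X < 6] = (10/9) / (2/9) = 5.

5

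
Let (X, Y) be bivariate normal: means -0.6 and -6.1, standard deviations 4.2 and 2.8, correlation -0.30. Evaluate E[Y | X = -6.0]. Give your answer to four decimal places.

E[Y | X=x] = μ_Y + ρ(σ_Y/σ_X)(x − μ_X) for jointly normal variables.
E[Y | X=-6.0] = -6.1 + (-0.30)·(2.8/4.2)·(-6.0 − (-0.6)) = -6.1 + (-0.2)·(-5.4) = -5.0200.

-5.0200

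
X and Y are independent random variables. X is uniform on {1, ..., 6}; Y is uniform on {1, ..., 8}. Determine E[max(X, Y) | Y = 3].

4

Outcomes with Y = 3: (1,3), (2,3), (3,3), (4,3), (5,3), (6,3), each with probability 1/48.
E[max(X, Y) | Y = 3] = (3 + 3 + 3 + 4 + 5 + 6) / 6 = 4.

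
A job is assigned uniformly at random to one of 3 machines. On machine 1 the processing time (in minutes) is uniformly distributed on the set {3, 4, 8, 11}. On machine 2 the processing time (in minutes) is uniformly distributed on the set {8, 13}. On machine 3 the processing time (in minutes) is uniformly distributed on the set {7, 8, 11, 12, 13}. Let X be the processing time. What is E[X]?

E[X | machine 1] = (3+4+8+11)/4 = 13/2.
E[X | machine 2] = (8+13)/2 = 21/2.
E[X | machine 3] = (7+8+11+12+13)/5 = 51/5.
By the law of total expectation,
E[X] = (1/3)·(13/2) + (1/3)·(21/2) + (1/3)·(51/5) = 136/15.

136/15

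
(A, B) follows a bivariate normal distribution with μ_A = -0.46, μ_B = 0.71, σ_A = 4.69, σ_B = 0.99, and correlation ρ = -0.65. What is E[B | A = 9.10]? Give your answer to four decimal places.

-0.6017

E[B | A=x] = μ_B + ρ(σ_B/σ_A)(x − μ_A) for jointly normal variables.
E[B | A=9.10] = 0.71 + (-0.65)·(0.99/4.69)·(9.10 − (-0.46)) = 0.71 + (-0.13721)·(9.56) = -0.6017.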